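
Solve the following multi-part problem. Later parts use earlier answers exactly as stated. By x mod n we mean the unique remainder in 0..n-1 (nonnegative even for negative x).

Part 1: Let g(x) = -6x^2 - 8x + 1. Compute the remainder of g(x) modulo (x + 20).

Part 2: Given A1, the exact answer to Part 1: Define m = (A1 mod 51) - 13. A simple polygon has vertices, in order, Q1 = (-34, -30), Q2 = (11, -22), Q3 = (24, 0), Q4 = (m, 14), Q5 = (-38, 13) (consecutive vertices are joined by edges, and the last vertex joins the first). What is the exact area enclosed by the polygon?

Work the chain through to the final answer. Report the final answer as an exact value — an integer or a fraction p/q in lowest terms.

1976

Part 1: remainder = value at the root: -6*(-20)^2 - 8*(-20)^1 + 1 = (-2400) + (160) + (1) = -2239; answer -2239
Part 2: A1 = -2239; m = -8; cross terms: (-34*-22 - 11*-30)=1078, (11*0 - 24*-22)=528, (24*14 - -8*0)=336, (-8*13 - -38*14)=428, (-38*-30 - -34*13)=1582; twice the area = |3952| = 3952; area = 1976; answer 1976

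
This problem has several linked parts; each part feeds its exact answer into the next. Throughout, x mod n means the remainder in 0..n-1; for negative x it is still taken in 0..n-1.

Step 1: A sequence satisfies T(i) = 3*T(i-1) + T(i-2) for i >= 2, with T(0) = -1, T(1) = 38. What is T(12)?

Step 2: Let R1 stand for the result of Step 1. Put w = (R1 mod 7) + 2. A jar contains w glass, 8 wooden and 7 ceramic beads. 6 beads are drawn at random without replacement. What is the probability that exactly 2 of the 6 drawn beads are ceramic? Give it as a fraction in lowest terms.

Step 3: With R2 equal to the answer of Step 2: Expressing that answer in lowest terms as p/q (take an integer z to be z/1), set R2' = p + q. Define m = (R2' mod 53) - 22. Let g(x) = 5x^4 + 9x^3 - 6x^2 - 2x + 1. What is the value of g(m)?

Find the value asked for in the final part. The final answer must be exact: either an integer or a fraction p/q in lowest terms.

Step 1: T(2) = 3*(38) + 1*(-1) = 113; iterating: T(2)=113, T(3)=377, T(4)=1244, T(5)=4109, T(6)=13571, T(7)=44822, T(8)=148037, T(9)=488933, T(10)=1614836, T(11)=5333441, T(12)=17615159; answer 17615159
Step 2: R1 = 17615159; w = 4; total draws C(19,6) = 27132; favorable C(7,2)*C(12,4) = 10395; P = 495/1292; answer 495/1292
Step 3: R2 = 495/1292; threaded value p + q = 1787; m = 16; 5*(16)^4 + 9*(16)^3 - 6*(16)^2 - 2*(16)^1 + 1 = (327680) + (36864) + (-1536) + (-32) + (1) = 362977; answer 362977

362977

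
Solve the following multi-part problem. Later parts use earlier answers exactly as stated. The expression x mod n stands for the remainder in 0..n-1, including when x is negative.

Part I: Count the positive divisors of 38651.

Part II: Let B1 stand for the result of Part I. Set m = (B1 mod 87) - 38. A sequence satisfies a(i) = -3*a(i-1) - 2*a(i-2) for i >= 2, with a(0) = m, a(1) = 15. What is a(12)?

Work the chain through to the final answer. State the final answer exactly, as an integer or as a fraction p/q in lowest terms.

85959

Part I: 38651 is prime, so its only divisors are 1 and 38651; count = 2; answer 2
Part II: B1 = 2; m = -36; a(2) = -3*(15) - 2*(-36) = 27; iterating: a(2)=27, a(3)=-111, a(4)=279, a(5)=-615, a(6)=1287, a(7)=-2631, a(8)=5319, a(9)=-10695, a(10)=21447, a(11)=-42951, a(12)=85959; answer 85959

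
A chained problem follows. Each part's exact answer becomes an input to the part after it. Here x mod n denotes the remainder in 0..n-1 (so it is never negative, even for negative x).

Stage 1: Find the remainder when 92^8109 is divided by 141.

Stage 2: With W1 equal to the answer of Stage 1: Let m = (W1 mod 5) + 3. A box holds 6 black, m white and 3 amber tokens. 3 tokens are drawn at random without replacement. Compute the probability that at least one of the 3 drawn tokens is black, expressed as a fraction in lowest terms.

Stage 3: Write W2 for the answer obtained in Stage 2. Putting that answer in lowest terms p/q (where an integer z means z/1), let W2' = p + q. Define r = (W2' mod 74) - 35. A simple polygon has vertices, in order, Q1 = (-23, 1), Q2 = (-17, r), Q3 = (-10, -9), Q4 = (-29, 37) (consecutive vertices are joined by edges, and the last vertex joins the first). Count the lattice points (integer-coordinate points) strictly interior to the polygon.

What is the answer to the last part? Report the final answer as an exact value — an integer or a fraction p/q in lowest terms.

267

Stage 1: squarings mod 141: 92^1=92, 92^2=4, 92^4=16, 92^8=115, 92^16=112, 92^32=136, 92^64=25, 92^128=61, 92^256=55, 92^512=64, 92^1024=7, 92^2048=49, 92^4096=4; 92^8109 = 92^1 * 92^4 * 92^8 * 92^32 * 92^128 * 92^256 * 92^512 * 92^1024 * 92^2048 * 92^4096 = 80 (mod 141); answer 80
Stage 2: W1 = 80; m = 3; total draws C(12,3) = 220; complement C(6,3) = 20; favorable 220 - 20 = 200; P = 10/11; answer 10/11
Stage 3: W2 = 10/11; threaded value p + q = 21; r = -14; cross terms: (-23*-14 - -17*1)=339, (-17*-9 - -10*-14)=13, (-10*37 - -29*-9)=-631, (-29*1 - -23*37)=822; twice the area = |543| = 543; area = 543/2; boundary points = 3 + 1 + 1 + 6 = 11; strictly interior points = area - boundary/2 + 1 = 267; answer 267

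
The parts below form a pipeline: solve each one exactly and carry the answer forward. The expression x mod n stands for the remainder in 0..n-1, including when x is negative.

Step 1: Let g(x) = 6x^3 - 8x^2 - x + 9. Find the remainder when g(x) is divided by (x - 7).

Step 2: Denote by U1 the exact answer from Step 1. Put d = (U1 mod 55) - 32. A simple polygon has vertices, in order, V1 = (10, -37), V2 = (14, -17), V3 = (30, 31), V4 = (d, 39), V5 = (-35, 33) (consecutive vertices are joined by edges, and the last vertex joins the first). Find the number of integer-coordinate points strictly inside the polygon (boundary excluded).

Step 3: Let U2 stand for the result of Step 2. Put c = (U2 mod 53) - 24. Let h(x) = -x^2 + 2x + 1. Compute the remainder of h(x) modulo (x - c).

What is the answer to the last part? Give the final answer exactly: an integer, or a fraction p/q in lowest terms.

Step 1: remainder = value at the root: 6*(7)^3 - 8*(7)^2 - 1*(7)^1 + 9 = (2058) + (-392) + (-7) + (9) = 1668; answer 1668
Step 2: U1 = 1668; d = -14; cross terms: (10*-17 - 14*-37)=348, (14*31 - 30*-17)=944, (30*39 - -14*31)=1604, (-14*33 - -35*39)=903, (-35*-37 - 10*33)=965; twice the area = |4764| = 4764; area = 2382; boundary points = 4 + 16 + 4 + 3 + 5 = 32; strictly interior points = area - boundary/2 + 1 = 2367; answer 2367
Step 3: U2 = 2367; c = 11; remainder = value at the root: -1*(11)^2 + 2*(11)^1 + 1 = (-121) + (22) + (1) = -98; answer -98

-98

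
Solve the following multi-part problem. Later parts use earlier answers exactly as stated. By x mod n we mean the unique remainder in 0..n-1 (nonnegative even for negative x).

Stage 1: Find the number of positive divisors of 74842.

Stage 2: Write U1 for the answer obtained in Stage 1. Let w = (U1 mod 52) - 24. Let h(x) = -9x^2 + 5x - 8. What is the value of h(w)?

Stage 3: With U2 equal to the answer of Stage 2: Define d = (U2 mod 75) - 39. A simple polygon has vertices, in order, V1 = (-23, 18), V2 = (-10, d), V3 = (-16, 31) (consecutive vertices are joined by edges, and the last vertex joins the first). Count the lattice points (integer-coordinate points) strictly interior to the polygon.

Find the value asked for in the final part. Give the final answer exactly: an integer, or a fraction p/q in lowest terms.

255

Stage 1: 74842 = 2 * 23 * 1627; number of divisors = (1+1) * (1+1) * (1+1) = 8; answer 8
Stage 2: U1 = 8; w = -16; -9*(-16)^2 + 5*(-16)^1 - 8 = (-2304) + (-80) + (-8) = -2392; answer -2392
Stage 3: U2 = -2392; d = -31; cross terms: (-23*-31 - -10*18)=893, (-10*31 - -16*-31)=-806, (-16*18 - -23*31)=425; twice the area = |512| = 512; area = 256; boundary points = 1 + 2 + 1 = 4; strictly interior points = area - boundary/2 + 1 = 255; answer 255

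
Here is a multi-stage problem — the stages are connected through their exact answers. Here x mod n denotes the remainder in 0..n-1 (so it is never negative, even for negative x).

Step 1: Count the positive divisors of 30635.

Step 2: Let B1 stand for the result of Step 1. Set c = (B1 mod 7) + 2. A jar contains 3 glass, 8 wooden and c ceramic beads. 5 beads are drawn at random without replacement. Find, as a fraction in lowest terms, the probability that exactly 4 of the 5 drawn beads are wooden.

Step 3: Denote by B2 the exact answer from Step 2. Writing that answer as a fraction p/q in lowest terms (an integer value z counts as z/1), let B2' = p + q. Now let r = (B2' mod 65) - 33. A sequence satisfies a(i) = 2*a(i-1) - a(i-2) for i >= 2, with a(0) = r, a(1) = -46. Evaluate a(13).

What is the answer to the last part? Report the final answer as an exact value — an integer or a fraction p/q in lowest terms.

-718

Step 1: 30635 = 5 * 11 * 557; number of divisors = (1+1) * (1+1) * (1+1) = 8; answer 8
Step 2: B1 = 8; c = 3; total draws C(14,5) = 2002; favorable C(8,4)*C(6,1) = 420; P = 30/143; answer 30/143
Step 3: B2 = 30/143; threaded value p + q = 173; r = 10; a(2) = 2*(-46) - 1*(10) = -102; iterating: a(2)=-102, a(3)=-158, a(4)=-214, a(5)=-270, a(6)=-326, a(7)=-382, a(8)=-438, a(9)=-494, a(10)=-550, a(11)=-606, a(12)=-662, a(13)=-718; answer -718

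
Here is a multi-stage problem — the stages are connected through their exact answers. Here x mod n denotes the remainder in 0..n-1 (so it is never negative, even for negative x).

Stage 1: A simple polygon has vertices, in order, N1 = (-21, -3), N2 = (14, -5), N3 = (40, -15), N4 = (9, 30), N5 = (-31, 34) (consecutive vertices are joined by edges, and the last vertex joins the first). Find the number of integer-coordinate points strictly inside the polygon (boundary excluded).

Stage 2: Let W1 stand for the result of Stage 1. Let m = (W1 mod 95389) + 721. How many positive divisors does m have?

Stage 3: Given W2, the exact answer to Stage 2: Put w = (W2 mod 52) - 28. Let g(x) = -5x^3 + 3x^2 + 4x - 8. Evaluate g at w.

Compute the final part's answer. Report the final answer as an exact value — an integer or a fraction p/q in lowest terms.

5252

Stage 1: cross terms: (-21*-5 - 14*-3)=147, (14*-15 - 40*-5)=-10, (40*30 - 9*-15)=1335, (9*34 - -31*30)=1236, (-31*-3 - -21*34)=807; twice the area = |3515| = 3515; area = 3515/2; boundary points = 1 + 2 + 1 + 4 + 1 = 9; strictly interior points = area - boundary/2 + 1 = 1754; answer 1754
Stage 2: W1 = 1754; m = 2475; 2475 = 3^2 * 5^2 * 11; number of divisors = (2+1) * (2+1) * (1+1) = 18; answer 18
Stage 3: W2 = 18; w = -10; -5*(-10)^3 + 3*(-10)^2 + 4*(-10)^1 - 8 = (5000) + (300) + (-40) + (-8) = 5252; answer 5252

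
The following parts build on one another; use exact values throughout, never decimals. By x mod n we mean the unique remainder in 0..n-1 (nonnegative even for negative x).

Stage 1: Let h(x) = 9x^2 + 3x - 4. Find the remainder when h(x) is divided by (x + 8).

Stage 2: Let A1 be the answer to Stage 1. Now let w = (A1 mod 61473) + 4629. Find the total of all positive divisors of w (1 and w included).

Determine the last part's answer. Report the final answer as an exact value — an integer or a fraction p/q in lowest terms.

5376

Stage 1: remainder = value at the root: 9*(-8)^2 + 3*(-8)^1 - 4 = (576) + (-24) + (-4) = 548; answer 548
Stage 2: A1 = 548; w = 5177; 5177 = 31 * 167; sigma = (1 + 31) * (1 + 167) = 32 * 168 = 5376; answer 5376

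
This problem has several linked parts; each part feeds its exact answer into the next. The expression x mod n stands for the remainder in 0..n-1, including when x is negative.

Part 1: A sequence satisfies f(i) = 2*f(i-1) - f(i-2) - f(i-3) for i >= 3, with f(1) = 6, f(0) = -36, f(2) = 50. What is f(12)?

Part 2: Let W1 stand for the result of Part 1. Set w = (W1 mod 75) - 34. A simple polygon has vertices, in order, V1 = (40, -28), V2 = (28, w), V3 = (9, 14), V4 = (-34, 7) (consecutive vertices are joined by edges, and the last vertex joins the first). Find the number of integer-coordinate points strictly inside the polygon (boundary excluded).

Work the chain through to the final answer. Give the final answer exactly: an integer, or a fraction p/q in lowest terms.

1221

Part 1: f(3) = 2*(50) - 1*(6) - 1*(-36) = 130; iterating: f(3)=130, f(4)=204, f(5)=228, f(6)=122, f(7)=-188, f(8)=-726, f(9)=-1386, f(10)=-1858, f(11)=-1604, f(12)=36; answer 36
Part 2: W1 = 36; w = 2; cross terms: (40*2 - 28*-28)=864, (28*14 - 9*2)=374, (9*7 - -34*14)=539, (-34*-28 - 40*7)=672; twice the area = |2449| = 2449; area = 2449/2; boundary points = 6 + 1 + 1 + 1 = 9; strictly interior points = area - boundary/2 + 1 = 1221; answer 1221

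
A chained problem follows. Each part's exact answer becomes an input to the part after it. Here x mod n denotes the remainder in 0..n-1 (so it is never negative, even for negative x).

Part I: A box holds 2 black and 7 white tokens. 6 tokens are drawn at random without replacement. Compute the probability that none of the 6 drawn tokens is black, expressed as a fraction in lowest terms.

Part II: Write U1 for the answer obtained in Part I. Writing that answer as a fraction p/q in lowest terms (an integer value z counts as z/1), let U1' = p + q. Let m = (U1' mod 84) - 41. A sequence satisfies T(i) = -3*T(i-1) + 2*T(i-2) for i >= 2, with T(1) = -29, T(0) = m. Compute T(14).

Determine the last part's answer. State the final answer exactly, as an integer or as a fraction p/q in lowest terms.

Part I: total draws C(9,6) = 84; favorable C(7,6) = 7; P = 1/12; answer 1/12
Part II: U1 = 1/12; threaded value p + q = 13; m = -28; T(2) = -3*(-29) + 2*(-28) = 31; iterating: T(2)=31, T(3)=-151, T(4)=515, T(5)=-1847, T(6)=6571, T(7)=-23407, T(8)=83363, T(9)=-296903, T(10)=1057435, T(11)=-3766111, T(12)=13413203, T(13)=-47771831, T(14)=170141899; answer 170141899

170141899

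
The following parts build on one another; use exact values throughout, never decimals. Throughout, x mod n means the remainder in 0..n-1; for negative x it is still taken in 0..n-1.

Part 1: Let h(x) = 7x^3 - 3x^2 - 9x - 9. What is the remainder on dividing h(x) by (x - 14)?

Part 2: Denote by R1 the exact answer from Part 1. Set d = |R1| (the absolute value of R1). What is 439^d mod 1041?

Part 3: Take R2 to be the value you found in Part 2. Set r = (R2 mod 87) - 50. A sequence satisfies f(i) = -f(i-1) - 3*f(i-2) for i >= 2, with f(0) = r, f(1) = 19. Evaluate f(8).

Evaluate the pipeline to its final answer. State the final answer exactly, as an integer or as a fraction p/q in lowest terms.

-115

Part 1: remainder = value at the root: 7*(14)^3 - 3*(14)^2 - 9*(14)^1 - 9 = (19208) + (-588) + (-126) + (-9) = 18485; answer 18485
Part 2: R1 = 18485; d = 18485; squarings mod 1041: 439^1=439, 439^2=136, 439^4=799, 439^8=268, 439^16=1036, 439^32=25, 439^64=625, 439^128=250, 439^256=40, 439^512=559, 439^1024=181, 439^2048=490, 439^4096=670, 439^8192=229, 439^16384=391; 439^18485 = 439^1 * 439^4 * 439^16 * 439^32 * 439^2048 * 439^16384 = 331 (mod 1041); answer 331
Part 3: R2 = 331; r = 20; f(2) = -1*(19) - 3*(20) = -79; iterating: f(2)=-79, f(3)=22, f(4)=215, f(5)=-281, f(6)=-364, f(7)=1207, f(8)=-115; answer -115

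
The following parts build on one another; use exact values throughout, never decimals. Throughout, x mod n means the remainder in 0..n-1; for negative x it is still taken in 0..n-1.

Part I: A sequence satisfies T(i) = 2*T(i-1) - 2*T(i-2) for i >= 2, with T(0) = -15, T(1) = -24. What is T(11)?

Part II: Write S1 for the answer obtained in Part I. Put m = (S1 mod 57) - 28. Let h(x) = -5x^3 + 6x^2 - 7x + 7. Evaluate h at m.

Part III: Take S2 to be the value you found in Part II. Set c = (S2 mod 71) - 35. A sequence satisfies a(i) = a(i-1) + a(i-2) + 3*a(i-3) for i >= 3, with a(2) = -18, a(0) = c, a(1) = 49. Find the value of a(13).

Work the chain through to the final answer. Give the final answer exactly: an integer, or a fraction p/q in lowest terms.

Part I: T(2) = 2*(-24) - 2*(-15) = -18; iterating: T(2)=-18, T(3)=12, T(4)=60, T(5)=96, T(6)=72, T(7)=-48, T(8)=-240, T(9)=-384, T(10)=-288, T(11)=192; answer 192
Part II: S1 = 192; m = -7; -5*(-7)^3 + 6*(-7)^2 - 7*(-7)^1 + 7 = (1715) + (294) + (49) + (7) = 2065; answer 2065
Part III: S2 = 2065; c = -29; a(3) = 1*(-18) + 1*(49) + 3*(-29) = -56; iterating: a(3)=-56, a(4)=73, a(5)=-37, a(6)=-132, a(7)=50, a(8)=-193, a(9)=-539, a(10)=-582, a(11)=-1700, a(12)=-3899, a(13)=-7345; answer -7345

-7345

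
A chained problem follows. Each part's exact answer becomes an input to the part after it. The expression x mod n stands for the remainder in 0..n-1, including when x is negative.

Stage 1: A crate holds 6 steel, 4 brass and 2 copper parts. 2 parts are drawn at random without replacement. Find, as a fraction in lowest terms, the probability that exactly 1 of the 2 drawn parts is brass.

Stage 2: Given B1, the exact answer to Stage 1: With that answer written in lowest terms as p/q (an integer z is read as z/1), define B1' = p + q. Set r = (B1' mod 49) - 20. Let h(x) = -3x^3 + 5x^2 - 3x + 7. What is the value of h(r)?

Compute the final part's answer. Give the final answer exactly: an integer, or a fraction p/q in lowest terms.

26067

Stage 1: total draws C(12,2) = 66; favorable C(4,1)*C(8,1) = 32; P = 16/33; answer 16/33
Stage 2: B1 = 16/33; threaded value p + q = 49; r = -20; -3*(-20)^3 + 5*(-20)^2 - 3*(-20)^1 + 7 = (24000) + (2000) + (60) + (7) = 26067; answer 26067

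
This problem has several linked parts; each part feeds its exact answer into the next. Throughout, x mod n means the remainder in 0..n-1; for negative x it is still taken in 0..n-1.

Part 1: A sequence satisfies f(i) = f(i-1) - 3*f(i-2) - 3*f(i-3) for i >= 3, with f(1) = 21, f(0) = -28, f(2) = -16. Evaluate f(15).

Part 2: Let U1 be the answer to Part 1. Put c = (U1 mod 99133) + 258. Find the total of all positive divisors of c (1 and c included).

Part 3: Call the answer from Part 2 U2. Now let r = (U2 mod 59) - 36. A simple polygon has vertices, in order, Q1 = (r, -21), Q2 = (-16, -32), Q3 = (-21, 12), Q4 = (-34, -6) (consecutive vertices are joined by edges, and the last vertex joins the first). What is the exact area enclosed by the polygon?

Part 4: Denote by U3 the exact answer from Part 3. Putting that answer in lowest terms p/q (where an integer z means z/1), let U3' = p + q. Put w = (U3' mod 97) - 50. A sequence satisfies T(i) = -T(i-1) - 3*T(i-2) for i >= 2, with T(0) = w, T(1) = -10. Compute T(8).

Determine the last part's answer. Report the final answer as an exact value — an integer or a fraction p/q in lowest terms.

Part 1: f(3) = 1*(-16) - 3*(21) - 3*(-28) = 5; iterating: f(3)=5, f(4)=-10, f(5)=23, f(6)=38, f(7)=-1, f(8)=-184, f(9)=-295, f(10)=260, f(11)=1697, f(12)=1802, f(13)=-4069, f(14)=-14566, f(15)=-7765; answer -7765
Part 2: U1 = -7765; c = 91626; 91626 = 2 * 3 * 15271; sigma = (1 + 2) * (1 + 3) * (1 + 15271) = 3 * 4 * 15272 = 183264; answer 183264
Part 3: U2 = 183264; r = -26; cross terms: (-26*-32 - -16*-21)=496, (-16*12 - -21*-32)=-864, (-21*-6 - -34*12)=534, (-34*-21 - -26*-6)=558; twice the area = |724| = 724; area = 362; answer 362
Part 4: U3 = 362; threaded value p + q = 363; w = 22; T(2) = -1*(-10) - 3*(22) = -56; iterating: T(2)=-56, T(3)=86, T(4)=82, T(5)=-340, T(6)=94, T(7)=926, T(8)=-1208; answer -1208

-1208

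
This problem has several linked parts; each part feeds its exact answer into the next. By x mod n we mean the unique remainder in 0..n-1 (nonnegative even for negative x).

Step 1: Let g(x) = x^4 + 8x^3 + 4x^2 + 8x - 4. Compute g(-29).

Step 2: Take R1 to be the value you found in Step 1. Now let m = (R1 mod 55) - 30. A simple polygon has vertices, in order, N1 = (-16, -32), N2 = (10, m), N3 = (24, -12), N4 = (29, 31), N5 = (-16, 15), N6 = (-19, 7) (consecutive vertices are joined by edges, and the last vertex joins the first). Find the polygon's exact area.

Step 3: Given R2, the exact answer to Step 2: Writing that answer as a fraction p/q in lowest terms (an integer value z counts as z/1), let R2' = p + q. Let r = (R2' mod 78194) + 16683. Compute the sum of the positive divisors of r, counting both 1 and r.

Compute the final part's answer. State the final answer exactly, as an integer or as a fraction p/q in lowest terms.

Step 1: 1*(-29)^4 + 8*(-29)^3 + 4*(-29)^2 + 8*(-29)^1 - 4 = (707281) + (-195112) + (3364) + (-232) + (-4) = 515297; answer 515297
Step 2: R1 = 515297; m = -28; cross terms: (-16*-28 - 10*-32)=768, (10*-12 - 24*-28)=552, (24*31 - 29*-12)=1092, (29*15 - -16*31)=931, (-16*7 - -19*15)=173, (-19*-32 - -16*7)=720; twice the area = |4236| = 4236; area = 2118; answer 2118
Step 3: R2 = 2118; threaded value p + q = 2119; r = 18802; 18802 = 2 * 7 * 17 * 79; sigma = (1 + 2) * (1 + 7) * (1 + 17) * (1 + 79) = 3 * 8 * 18 * 80 = 34560; answer 34560

34560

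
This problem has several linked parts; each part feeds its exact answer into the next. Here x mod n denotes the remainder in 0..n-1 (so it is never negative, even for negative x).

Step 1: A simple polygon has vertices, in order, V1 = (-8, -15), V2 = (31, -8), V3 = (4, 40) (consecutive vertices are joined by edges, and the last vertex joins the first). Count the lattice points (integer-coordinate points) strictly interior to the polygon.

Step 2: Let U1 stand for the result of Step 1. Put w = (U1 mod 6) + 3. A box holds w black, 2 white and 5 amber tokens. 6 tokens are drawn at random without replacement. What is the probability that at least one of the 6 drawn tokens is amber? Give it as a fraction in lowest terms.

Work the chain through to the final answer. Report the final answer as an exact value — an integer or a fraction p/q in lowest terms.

Step 1: cross terms: (-8*-8 - 31*-15)=529, (31*40 - 4*-8)=1272, (4*-15 - -8*40)=260; twice the area = |2061| = 2061; area = 2061/2; boundary points = 1 + 3 + 1 = 5; strictly interior points = area - boundary/2 + 1 = 1029; answer 1029
Step 2: U1 = 1029; w = 6; total draws C(13,6) = 1716; complement C(8,6) = 28; favorable 1716 - 28 = 1688; P = 422/429; answer 422/429

422/429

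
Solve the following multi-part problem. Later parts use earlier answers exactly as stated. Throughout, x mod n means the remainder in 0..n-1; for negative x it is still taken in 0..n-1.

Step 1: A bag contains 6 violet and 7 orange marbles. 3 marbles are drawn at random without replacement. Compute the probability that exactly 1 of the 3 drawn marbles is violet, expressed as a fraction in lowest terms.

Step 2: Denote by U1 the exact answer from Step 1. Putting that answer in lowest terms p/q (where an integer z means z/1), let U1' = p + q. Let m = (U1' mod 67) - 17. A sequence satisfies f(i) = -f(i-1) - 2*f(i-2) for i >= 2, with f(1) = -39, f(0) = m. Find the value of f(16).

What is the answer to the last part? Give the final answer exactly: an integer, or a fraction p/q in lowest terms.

1491

Step 1: total draws C(13,3) = 286; favorable C(6,1)*C(7,2) = 126; P = 63/143; answer 63/143
Step 2: U1 = 63/143; threaded value p + q = 206; m = -12; f(2) = -1*(-39) - 2*(-12) = 63; iterating: f(2)=63, f(3)=15, f(4)=-141, f(5)=111, f(6)=171, f(7)=-393, f(8)=51, f(9)=735, f(10)=-837, f(11)=-633, f(12)=2307, f(13)=-1041, f(14)=-3573, f(15)=5655, f(16)=1491; answer 1491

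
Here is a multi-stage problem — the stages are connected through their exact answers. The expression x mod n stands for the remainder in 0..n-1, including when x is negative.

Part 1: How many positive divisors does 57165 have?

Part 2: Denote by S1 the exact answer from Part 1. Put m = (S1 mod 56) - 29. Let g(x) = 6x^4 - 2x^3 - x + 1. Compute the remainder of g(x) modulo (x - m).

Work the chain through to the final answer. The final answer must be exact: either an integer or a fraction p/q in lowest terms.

175774

Part 1: 57165 = 3 * 5 * 37 * 103; number of divisors = (1+1) * (1+1) * (1+1) * (1+1) = 16; answer 16
Part 2: S1 = 16; m = -13; remainder = value at the root: 6*(-13)^4 - 2*(-13)^3 - 1*(-13)^1 + 1 = (171366) + (4394) + (13) + (1) = 175774; answer 175774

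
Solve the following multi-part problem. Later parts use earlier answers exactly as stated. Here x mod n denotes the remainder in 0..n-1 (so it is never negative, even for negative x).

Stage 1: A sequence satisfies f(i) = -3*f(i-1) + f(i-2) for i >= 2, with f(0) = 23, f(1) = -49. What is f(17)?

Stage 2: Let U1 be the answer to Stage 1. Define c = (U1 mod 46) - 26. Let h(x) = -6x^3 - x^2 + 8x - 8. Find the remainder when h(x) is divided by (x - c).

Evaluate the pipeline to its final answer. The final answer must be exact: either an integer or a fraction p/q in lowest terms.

2936

Stage 1: f(2) = -3*(-49) + 1*(23) = 170; iterating: f(2)=170, f(3)=-559, f(4)=1847, f(5)=-6100, f(6)=20147, f(7)=-66541, f(8)=219770, f(9)=-725851, f(10)=2397323, f(11)=-7917820, f(12)=26150783, f(13)=-86370169, f(14)=285261290, f(15)=-942154039, f(16)=3111723407, f(17)=-10277324260; answer -10277324260
Stage 2: U1 = -10277324260; c = -8; remainder = value at the root: -6*(-8)^3 - 1*(-8)^2 + 8*(-8)^1 - 8 = (3072) + (-64) + (-64) + (-8) = 2936; answer 2936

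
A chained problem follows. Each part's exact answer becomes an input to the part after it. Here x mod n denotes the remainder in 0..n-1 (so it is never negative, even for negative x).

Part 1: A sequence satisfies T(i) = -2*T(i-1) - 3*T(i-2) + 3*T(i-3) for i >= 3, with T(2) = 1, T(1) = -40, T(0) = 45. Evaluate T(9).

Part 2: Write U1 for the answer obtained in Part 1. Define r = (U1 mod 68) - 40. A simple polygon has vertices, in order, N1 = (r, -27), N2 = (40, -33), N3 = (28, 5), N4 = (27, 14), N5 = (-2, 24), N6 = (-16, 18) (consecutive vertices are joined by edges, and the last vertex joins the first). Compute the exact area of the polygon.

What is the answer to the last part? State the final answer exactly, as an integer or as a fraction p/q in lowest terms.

1525

Part 1: T(3) = -2*(1) - 3*(-40) + 3*(45) = 253; iterating: T(3)=253, T(4)=-629, T(5)=502, T(6)=1642, T(7)=-6677, T(8)=9934, T(9)=5089; answer 5089
Part 2: U1 = 5089; r = 17; cross terms: (17*-33 - 40*-27)=519, (40*5 - 28*-33)=1124, (28*14 - 27*5)=257, (27*24 - -2*14)=676, (-2*18 - -16*24)=348, (-16*-27 - 17*18)=126; twice the area = |3050| = 3050; area = 1525; answer 1525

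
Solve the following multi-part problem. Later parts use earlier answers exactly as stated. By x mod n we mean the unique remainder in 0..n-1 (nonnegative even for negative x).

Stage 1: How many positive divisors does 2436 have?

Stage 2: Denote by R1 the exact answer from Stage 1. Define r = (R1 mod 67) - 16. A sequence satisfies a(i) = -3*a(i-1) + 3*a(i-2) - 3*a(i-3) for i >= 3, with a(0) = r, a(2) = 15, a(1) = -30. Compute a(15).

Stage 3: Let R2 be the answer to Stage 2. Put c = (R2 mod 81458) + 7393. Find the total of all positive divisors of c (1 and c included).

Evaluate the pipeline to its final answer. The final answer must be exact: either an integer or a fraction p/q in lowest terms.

Stage 1: 2436 = 2^2 * 3 * 7 * 29; number of divisors = (2+1) * (1+1) * (1+1) * (1+1) = 24; answer 24
Stage 2: R1 = 24; r = 8; a(3) = -3*(15) + 3*(-30) - 3*(8) = -159; iterating: a(3)=-159, a(4)=612, a(5)=-2358, a(6)=9387, a(7)=-37071, a(8)=146448, a(9)=-578718, a(10)=2286711, a(11)=-9035631, a(12)=35703180, a(13)=-141076566, a(14)=557446131, a(15)=-2202677631; answer -2202677631
Stage 3: R2 = -2202677631; c = 35540; 35540 = 2^2 * 5 * 1777; sigma = (1 + 2 + 4) * (1 + 5) * (1 + 1777) = 7 * 6 * 1778 = 74676; answer 74676

74676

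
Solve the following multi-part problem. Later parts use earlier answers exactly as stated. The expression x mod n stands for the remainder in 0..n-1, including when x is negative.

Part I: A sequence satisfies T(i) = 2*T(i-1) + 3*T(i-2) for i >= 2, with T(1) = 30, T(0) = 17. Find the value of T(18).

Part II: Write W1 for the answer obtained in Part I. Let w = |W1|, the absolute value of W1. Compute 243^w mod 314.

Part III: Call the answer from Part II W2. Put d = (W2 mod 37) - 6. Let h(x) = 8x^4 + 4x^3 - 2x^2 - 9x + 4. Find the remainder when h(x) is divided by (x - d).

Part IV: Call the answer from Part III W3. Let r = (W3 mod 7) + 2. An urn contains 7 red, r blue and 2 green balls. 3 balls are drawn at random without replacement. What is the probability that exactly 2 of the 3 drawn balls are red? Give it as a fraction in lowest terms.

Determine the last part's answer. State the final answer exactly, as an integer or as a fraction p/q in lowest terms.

Part I: T(2) = 2*(30) + 3*(17) = 111; iterating: T(2)=111, T(3)=312, T(4)=957, T(5)=2850, T(6)=8571, T(7)=25692, T(8)=77097, T(9)=231270, T(10)=693831, T(11)=2081472, T(12)=6244437, T(13)=18733290, T(14)=56199891, T(15)=168599652, T(16)=505798977, T(17)=1517396910, T(18)=4552190751; answer 4552190751
Part II: W1 = 4552190751; w = 4552190751; squarings mod 314: 243^1=243, 243^2=17, 243^4=289, 243^8=311, 243^16=9, 243^32=81, 243^64=281, 243^128=147, 243^256=257, 243^512=109, 243^1024=263, 243^2048=89, 243^4096=71, 243^8192=17, 243^16384=289, 243^32768=311, 243^65536=9, 243^131072=81, 243^262144=281, 243^524288=147, 243^1048576=257, 243^2097152=109, 243^4194304=263, 243^8388608=89, 243^16777216=71, 243^33554432=17, 243^67108864=289, 243^134217728=311, 243^268435456=9, 243^536870912=81, 243^1073741824=281, 243^2147483648=147, 243^4294967296=257; 243^4552190751 = 243^1 * 243^2 * 243^4 * 243^8 * 243^16 * 243^256 * 243^512 * 243^2048 * 243^8192 * 243^16384 * 243^32768 * 243^262144 * 243^1048576 * 243^4194304 * 243^16777216 * 243^33554432 * 243^67108864 * 243^134217728 * 243^4294967296 = 143 (mod 314); answer 143
Part III: W2 = 143; d = 26; remainder = value at the root: 8*(26)^4 + 4*(26)^3 - 2*(26)^2 - 9*(26)^1 + 4 = (3655808) + (70304) + (-1352) + (-234) + (4) = 3724530; answer 3724530
Part IV: W3 = 3724530; r = 7; total draws C(16,3) = 560; favorable C(7,2)*C(9,1) = 189; P = 27/80; answer 27/80

27/80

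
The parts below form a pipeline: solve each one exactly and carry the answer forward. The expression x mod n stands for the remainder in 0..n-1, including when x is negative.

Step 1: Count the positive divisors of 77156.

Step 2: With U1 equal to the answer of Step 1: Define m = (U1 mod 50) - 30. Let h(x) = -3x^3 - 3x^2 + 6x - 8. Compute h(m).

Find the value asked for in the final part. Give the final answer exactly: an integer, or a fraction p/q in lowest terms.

39592

Step 1: 77156 = 2^2 * 19289; number of divisors = (2+1) * (1+1) = 6; answer 6
Step 2: U1 = 6; m = -24; -3*(-24)^3 - 3*(-24)^2 + 6*(-24)^1 - 8 = (41472) + (-1728) + (-144) + (-8) = 39592; answer 39592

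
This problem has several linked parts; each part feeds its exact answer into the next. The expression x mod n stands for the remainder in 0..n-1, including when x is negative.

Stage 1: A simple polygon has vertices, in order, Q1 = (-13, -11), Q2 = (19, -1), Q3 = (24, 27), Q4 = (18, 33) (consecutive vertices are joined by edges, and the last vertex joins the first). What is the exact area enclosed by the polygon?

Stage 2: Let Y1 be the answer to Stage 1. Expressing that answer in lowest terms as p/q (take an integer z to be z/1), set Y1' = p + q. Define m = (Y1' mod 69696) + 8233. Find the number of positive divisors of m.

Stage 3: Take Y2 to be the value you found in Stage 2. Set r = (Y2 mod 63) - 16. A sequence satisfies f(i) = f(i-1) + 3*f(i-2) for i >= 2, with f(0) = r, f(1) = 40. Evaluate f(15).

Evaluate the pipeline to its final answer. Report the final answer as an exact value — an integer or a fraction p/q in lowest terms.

Stage 1: cross terms: (-13*-1 - 19*-11)=222, (19*27 - 24*-1)=537, (24*33 - 18*27)=306, (18*-11 - -13*33)=231; twice the area = |1296| = 1296; area = 648; answer 648
Stage 2: Y1 = 648; threaded value p + q = 649; m = 8882; 8882 = 2 * 4441; number of divisors = (1+1) * (1+1) = 4; answer 4
Stage 3: Y2 = 4; r = -12; f(2) = 1*(40) + 3*(-12) = 4; iterating: f(2)=4, f(3)=124, f(4)=136, f(5)=508, f(6)=916, f(7)=2440, f(8)=5188, f(9)=12508, f(10)=28072, f(11)=65596, f(12)=149812, f(13)=346600, f(14)=796036, f(15)=1835836; answer 1835836

1835836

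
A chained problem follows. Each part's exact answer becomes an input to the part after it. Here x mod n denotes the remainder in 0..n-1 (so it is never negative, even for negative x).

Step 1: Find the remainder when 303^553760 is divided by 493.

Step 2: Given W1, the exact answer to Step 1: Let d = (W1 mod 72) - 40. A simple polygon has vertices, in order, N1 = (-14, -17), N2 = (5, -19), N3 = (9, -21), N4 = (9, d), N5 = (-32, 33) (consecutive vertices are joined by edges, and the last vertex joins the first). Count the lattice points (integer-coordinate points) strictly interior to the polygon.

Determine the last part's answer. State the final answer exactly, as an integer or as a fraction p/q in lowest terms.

702

Step 1: squarings mod 493: 303^1=303, 303^2=111, 303^4=489, 303^8=16, 303^16=256, 303^32=460, 303^64=103, 303^128=256, 303^256=460, 303^512=103, 303^1024=256, 303^2048=460, 303^4096=103, 303^8192=256, 303^16384=460, 303^32768=103, 303^65536=256, 303^131072=460, 303^262144=103, 303^524288=256; 303^553760 = 303^32 * 303^256 * 303^512 * 303^4096 * 303^8192 * 303^16384 * 303^524288 = 460 (mod 493); answer 460
Step 2: W1 = 460; d = -12; cross terms: (-14*-19 - 5*-17)=351, (5*-21 - 9*-19)=66, (9*-12 - 9*-21)=81, (9*33 - -32*-12)=-87, (-32*-17 - -14*33)=1006; twice the area = |1417| = 1417; area = 1417/2; boundary points = 1 + 2 + 9 + 1 + 2 = 15; strictly interior points = area - boundary/2 + 1 = 702; answer 702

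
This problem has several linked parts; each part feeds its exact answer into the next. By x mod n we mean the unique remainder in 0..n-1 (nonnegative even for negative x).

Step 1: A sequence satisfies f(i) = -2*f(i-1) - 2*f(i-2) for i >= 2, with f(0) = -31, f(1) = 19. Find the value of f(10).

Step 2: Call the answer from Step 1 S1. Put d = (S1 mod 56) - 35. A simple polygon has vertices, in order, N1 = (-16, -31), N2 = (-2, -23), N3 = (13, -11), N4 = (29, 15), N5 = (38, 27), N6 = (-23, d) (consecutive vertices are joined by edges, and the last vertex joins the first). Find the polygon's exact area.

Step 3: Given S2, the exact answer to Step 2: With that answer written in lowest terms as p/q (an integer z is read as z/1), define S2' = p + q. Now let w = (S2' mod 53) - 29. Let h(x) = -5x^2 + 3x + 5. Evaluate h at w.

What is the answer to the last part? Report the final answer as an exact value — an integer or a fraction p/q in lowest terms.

-4287

Step 1: f(2) = -2*(19) - 2*(-31) = 24; iterating: f(2)=24, f(3)=-86, f(4)=124, f(5)=-76, f(6)=-96, f(7)=344, f(8)=-496, f(9)=304, f(10)=384; answer 384
Step 2: S1 = 384; d = 13; cross terms: (-16*-23 - -2*-31)=306, (-2*-11 - 13*-23)=321, (13*15 - 29*-11)=514, (29*27 - 38*15)=213, (38*13 - -23*27)=1115, (-23*-31 - -16*13)=921; twice the area = |3390| = 3390; area = 1695; answer 1695
Step 3: S2 = 1695; threaded value p + q = 1696; w = -29; -5*(-29)^2 + 3*(-29)^1 + 5 = (-4205) + (-87) + (5) = -4287; answer -4287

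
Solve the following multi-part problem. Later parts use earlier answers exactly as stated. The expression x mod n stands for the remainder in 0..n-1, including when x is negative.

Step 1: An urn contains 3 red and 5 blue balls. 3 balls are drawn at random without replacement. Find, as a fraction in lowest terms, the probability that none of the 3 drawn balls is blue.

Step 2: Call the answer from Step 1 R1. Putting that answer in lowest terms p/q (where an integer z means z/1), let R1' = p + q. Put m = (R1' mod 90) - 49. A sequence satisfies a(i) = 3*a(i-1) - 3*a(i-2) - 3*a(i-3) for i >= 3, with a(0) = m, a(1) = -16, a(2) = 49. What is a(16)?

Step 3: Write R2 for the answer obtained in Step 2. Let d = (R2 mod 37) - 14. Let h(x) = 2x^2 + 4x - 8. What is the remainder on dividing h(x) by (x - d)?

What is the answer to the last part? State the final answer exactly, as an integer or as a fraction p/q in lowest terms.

Step 1: total draws C(8,3) = 56; favorable C(3,3) = 1; P = 1/56; answer 1/56
Step 2: R1 = 1/56; threaded value p + q = 57; m = 8; a(3) = 3*(49) - 3*(-16) - 3*(8) = 171; iterating: a(3)=171, a(4)=414, a(5)=582, a(6)=-9, a(7)=-3015, a(8)=-10764, a(9)=-23220, a(10)=-28323, a(11)=16983, a(12)=205578, a(13)=650754, a(14)=1284579, a(15)=1284741, a(16)=-1951776; answer -1951776
Step 3: R2 = -1951776; d = -3; remainder = value at the root: 2*(-3)^2 + 4*(-3)^1 - 8 = (18) + (-12) + (-8) = -2; answer -2

-2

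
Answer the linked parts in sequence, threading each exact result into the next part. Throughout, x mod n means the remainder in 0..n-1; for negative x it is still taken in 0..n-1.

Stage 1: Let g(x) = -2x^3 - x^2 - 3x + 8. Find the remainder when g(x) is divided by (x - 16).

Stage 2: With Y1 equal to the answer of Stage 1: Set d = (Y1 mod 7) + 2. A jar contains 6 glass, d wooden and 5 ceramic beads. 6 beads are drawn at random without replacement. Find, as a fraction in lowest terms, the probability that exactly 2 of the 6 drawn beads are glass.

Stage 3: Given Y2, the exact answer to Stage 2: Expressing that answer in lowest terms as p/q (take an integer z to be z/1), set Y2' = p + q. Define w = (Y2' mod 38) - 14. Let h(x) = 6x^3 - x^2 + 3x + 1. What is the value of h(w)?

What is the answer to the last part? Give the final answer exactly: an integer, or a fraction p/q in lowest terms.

Stage 1: remainder = value at the root: -2*(16)^3 - 1*(16)^2 - 3*(16)^1 + 8 = (-8192) + (-256) + (-48) + (8) = -8488; answer -8488
Stage 2: Y1 = -8488; d = 5; total draws C(16,6) = 8008; favorable C(6,2)*C(10,4) = 3150; P = 225/572; answer 225/572
Stage 3: Y2 = 225/572; threaded value p + q = 797; w = 23; 6*(23)^3 - 1*(23)^2 + 3*(23)^1 + 1 = (73002) + (-529) + (69) + (1) = 72543; answer 72543

72543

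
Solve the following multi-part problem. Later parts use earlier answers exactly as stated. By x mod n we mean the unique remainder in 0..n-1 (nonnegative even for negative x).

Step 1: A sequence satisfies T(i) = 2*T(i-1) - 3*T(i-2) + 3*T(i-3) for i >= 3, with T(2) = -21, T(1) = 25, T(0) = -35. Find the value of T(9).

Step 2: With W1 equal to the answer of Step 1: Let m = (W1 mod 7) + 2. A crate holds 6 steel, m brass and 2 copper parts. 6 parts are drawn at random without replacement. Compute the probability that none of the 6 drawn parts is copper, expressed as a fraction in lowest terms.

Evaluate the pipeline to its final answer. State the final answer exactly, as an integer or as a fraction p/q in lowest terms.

4/13

Step 1: T(3) = 2*(-21) - 3*(25) + 3*(-35) = -222; iterating: T(3)=-222, T(4)=-306, T(5)=-9, T(6)=234, T(7)=-423, T(8)=-1575, T(9)=-1179; answer -1179
Step 2: W1 = -1179; m = 6; total draws C(14,6) = 3003; favorable C(12,6) = 924; P = 4/13; answer 4/13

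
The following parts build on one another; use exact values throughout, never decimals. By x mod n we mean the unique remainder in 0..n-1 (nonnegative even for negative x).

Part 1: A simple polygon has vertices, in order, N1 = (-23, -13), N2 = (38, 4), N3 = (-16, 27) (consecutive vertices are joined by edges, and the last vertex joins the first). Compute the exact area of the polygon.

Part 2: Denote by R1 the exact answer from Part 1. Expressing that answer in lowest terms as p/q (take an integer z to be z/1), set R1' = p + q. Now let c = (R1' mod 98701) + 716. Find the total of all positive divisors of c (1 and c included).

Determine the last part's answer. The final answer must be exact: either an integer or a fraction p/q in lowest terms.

Part 1: cross terms: (-23*4 - 38*-13)=402, (38*27 - -16*4)=1090, (-16*-13 - -23*27)=829; twice the area = |2321| = 2321; area = 2321/2; answer 2321/2
Part 2: R1 = 2321/2; threaded value p + q = 2323; c = 3039; 3039 = 3 * 1013; sigma = (1 + 3) * (1 + 1013) = 4 * 1014 = 4056; answer 4056

4056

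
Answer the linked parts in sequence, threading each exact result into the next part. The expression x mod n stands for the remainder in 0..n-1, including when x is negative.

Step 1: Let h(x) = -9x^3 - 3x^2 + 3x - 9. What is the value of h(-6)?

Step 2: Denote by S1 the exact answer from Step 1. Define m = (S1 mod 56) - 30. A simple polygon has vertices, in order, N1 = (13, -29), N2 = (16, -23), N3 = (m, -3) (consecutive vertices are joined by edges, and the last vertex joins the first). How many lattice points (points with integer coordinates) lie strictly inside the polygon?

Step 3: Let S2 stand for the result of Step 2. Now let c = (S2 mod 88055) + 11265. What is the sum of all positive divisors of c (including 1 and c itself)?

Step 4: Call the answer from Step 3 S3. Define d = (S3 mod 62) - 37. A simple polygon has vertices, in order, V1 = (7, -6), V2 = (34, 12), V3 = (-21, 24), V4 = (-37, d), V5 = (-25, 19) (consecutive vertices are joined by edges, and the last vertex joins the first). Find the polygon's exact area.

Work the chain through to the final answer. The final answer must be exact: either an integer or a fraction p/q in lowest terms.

793

Step 1: -9*(-6)^3 - 3*(-6)^2 + 3*(-6)^1 - 9 = (1944) + (-108) + (-18) + (-9) = 1809; answer 1809
Step 2: S1 = 1809; m = -13; cross terms: (13*-23 - 16*-29)=165, (16*-3 - -13*-23)=-347, (-13*-29 - 13*-3)=416; twice the area = |234| = 234; area = 117; boundary points = 3 + 1 + 26 = 30; strictly interior points = area - boundary/2 + 1 = 103; answer 103
Step 3: S2 = 103; c = 11368; 11368 = 2^3 * 7^2 * 29; sigma = (1 + 2 + 4 + 8) * (1 + 7 + 49) * (1 + 29) = 15 * 57 * 30 = 25650; answer 25650
Step 4: S3 = 25650; d = 7; cross terms: (7*12 - 34*-6)=288, (34*24 - -21*12)=1068, (-21*7 - -37*24)=741, (-37*19 - -25*7)=-528, (-25*-6 - 7*19)=17; twice the area = |1586| = 1586; area = 793; answer 793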